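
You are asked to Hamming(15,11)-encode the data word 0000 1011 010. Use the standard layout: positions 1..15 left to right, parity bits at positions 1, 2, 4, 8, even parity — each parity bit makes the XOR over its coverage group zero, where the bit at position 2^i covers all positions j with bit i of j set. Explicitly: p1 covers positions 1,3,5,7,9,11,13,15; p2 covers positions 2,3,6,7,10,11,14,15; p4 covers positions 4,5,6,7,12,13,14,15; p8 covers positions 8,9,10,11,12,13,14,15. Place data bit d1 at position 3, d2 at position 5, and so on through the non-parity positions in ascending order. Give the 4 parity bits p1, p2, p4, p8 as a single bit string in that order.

0000

Place data bits at non-power-of-two positions: b3=0, b5=0, b6=0, b7=0, b9=1, b10=0, b11=1, b12=1, b13=0, b14=1, b15=0.
p1 = XOR of data positions {3,5,7,9,11,13,15} = 0⊕0⊕0⊕1⊕1⊕0⊕0 = 0
p2 = XOR of data positions {3,6,7,10,11,14,15} = 0⊕0⊕0⊕0⊕1⊕1⊕0 = 0
p4 = XOR of data positions {5,6,7,12,13,14,15} = 0⊕0⊕0⊕1⊕0⊕1⊕0 = 0
p8 = XOR of data positions {9,10,11,12,13,14,15} = 1⊕0⊕1⊕1⊕0⊕1⊕0 = 0
Parity bits p1,p2,p4,p8 = 0000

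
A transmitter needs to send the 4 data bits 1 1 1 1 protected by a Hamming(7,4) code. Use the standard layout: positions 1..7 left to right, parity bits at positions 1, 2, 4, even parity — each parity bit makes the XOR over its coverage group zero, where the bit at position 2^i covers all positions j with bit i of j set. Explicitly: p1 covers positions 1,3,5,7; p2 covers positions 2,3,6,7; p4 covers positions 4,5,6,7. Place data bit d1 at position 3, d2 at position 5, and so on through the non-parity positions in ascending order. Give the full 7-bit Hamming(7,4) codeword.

Place data bits at non-power-of-two positions: b3=1, b5=1, b6=1, b7=1.
p1 = XOR of data positions {3,5,7} = 1⊕1⊕1 = 1
p2 = XOR of data positions {3,6,7} = 1⊕1⊕1 = 1
p4 = XOR of data positions {5,6,7} = 1⊕1⊕1 = 1
Codeword b1..b7 = 1111111

1111111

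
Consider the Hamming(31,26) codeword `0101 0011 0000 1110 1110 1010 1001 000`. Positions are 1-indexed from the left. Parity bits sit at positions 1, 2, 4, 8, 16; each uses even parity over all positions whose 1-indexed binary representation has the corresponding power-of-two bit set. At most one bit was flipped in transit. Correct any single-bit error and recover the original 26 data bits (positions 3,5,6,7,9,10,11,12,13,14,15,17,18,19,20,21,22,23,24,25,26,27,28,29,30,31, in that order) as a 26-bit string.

00010000111101010101001000

s1: b1⊕b3⊕b5⊕b7⊕b9⊕b11⊕b13⊕b15⊕b17⊕b19⊕b21⊕b23⊕b25⊕b27⊕b29⊕b31 = 0⊕0⊕0⊕1⊕0⊕0⊕1⊕1⊕1⊕1⊕1⊕1⊕1⊕0⊕0⊕0 = 0
s2: b2⊕b3⊕b6⊕b7⊕b10⊕b11⊕b14⊕b15⊕b18⊕b19⊕b22⊕b23⊕b26⊕b27⊕b30⊕b31 = 1⊕0⊕0⊕1⊕0⊕0⊕1⊕1⊕1⊕1⊕0⊕1⊕0⊕0⊕0⊕0 = 1
s4: b4⊕b5⊕b6⊕b7⊕b12⊕b13⊕b14⊕b15⊕b20⊕b21⊕b22⊕b23⊕b28⊕b29⊕b30⊕b31 = 1⊕0⊕0⊕1⊕0⊕1⊕1⊕1⊕0⊕1⊕0⊕1⊕1⊕0⊕0⊕0 = 0
s8: b8⊕b9⊕b10⊕b11⊕b12⊕b13⊕b14⊕b15⊕b24⊕b25⊕b26⊕b27⊕b28⊕b29⊕b30⊕b31 = 1⊕0⊕0⊕0⊕0⊕1⊕1⊕1⊕0⊕1⊕0⊕0⊕1⊕0⊕0⊕0 = 0
s16: b16⊕b17⊕b18⊕b19⊕b20⊕b21⊕b22⊕b23⊕b24⊕b25⊕b26⊕b27⊕b28⊕b29⊕b30⊕b31 = 0⊕1⊕1⊕1⊕0⊕1⊕0⊕1⊕0⊕1⊕0⊕0⊕1⊕0⊕0⊕0 = 1
Syndrome (s16...s1) = 10010 → position 18.
Flip bit 18: corrected codeword = 0101001100001110101010101001000
Data bits at positions 3,5,6,7,9,10,11,12,13,14,15,17,18,19,20,21,22,23,24,25,26,27,28,29,30,31: 00010000111101010101001000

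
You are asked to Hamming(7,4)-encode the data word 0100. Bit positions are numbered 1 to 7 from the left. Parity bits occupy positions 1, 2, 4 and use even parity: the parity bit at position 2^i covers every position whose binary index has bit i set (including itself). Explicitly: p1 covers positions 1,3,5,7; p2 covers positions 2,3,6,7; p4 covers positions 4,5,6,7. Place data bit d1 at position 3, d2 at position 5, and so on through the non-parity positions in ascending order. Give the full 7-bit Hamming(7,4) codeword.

1001100

Place data bits at non-power-of-two positions: b3=0, b5=1, b6=0, b7=0.
p1 = XOR of data positions {3,5,7} = 0⊕1⊕0 = 1
p2 = XOR of data positions {3,6,7} = 0⊕0⊕0 = 0
p4 = XOR of data positions {5,6,7} = 1⊕0⊕0 = 1
Codeword b1..b7 = 1001100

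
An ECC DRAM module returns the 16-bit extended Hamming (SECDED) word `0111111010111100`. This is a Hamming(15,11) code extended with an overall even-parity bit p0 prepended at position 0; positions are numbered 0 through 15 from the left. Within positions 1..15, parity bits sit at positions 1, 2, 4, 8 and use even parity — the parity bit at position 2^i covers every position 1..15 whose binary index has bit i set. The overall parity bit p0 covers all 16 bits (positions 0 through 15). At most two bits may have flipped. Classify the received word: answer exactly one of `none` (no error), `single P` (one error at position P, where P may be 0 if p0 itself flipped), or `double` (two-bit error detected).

single 15

s1: b1⊕b3⊕b5⊕b7⊕b9⊕b11⊕b13⊕b15 = 1⊕1⊕1⊕0⊕0⊕1⊕1⊕0 = 1
s2: b2⊕b3⊕b6⊕b7⊕b10⊕b11⊕b14⊕b15 = 1⊕1⊕1⊕0⊕1⊕1⊕0⊕0 = 1
s4: b4⊕b5⊕b6⊕b7⊕b12⊕b13⊕b14⊕b15 = 1⊕1⊕1⊕0⊕1⊕1⊕0⊕0 = 1
s8: b8⊕b9⊕b10⊕b11⊕b12⊕b13⊕b14⊕b15 = 1⊕0⊕1⊕1⊕1⊕1⊕0⊕0 = 1
Syndrome (s8...s1) = 1111 → position 15.
Overall parity (XOR of all 16 bits, including p0): 0⊕1⊕1⊕1⊕1⊕1⊕1⊕0⊕1⊕0⊕1⊕1⊕1⊕1⊕0⊕0 = 1
Overall=1, syndrome position=15 → single-bit error at position 15.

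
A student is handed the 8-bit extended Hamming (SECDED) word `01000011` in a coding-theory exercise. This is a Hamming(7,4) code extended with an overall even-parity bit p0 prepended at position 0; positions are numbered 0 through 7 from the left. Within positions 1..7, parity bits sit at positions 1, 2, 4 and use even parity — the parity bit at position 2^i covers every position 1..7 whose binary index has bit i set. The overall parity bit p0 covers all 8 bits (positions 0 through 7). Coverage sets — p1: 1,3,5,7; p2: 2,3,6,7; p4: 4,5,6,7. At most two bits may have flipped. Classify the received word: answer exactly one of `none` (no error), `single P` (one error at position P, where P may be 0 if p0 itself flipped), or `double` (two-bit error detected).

single 0

s1: b1⊕b3⊕b5⊕b7 = 1⊕0⊕0⊕1 = 0
s2: b2⊕b3⊕b6⊕b7 = 0⊕0⊕1⊕1 = 0
s4: b4⊕b5⊕b6⊕b7 = 0⊕0⊕1⊕1 = 0
Syndrome (s4...s1) = 000 → position 0 (no error).
Overall parity (XOR of all 8 bits, including p0): 0⊕1⊕0⊕0⊕0⊕0⊕1⊕1 = 1
Overall=1, syndrome position=0 → single-bit error at position 0.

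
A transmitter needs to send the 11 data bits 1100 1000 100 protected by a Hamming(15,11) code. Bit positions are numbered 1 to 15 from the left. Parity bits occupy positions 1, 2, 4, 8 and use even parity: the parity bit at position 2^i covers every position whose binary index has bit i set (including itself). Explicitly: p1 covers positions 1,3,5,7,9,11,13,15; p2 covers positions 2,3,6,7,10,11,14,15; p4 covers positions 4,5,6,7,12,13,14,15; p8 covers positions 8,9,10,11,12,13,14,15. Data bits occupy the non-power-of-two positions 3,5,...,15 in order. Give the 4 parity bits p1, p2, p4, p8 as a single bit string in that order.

0100

Place data bits at non-power-of-two positions: b3=1, b5=1, b6=0, b7=0, b9=1, b10=0, b11=0, b12=0, b13=1, b14=0, b15=0.
p1 = XOR of data positions {3,5,7,9,11,13,15} = 1⊕1⊕0⊕1⊕0⊕1⊕0 = 0
p2 = XOR of data positions {3,6,7,10,11,14,15} = 1⊕0⊕0⊕0⊕0⊕0⊕0 = 1
p4 = XOR of data positions {5,6,7,12,13,14,15} = 1⊕0⊕0⊕0⊕1⊕0⊕0 = 0
p8 = XOR of data positions {9,10,11,12,13,14,15} = 1⊕0⊕0⊕0⊕1⊕0⊕0 = 0
Parity bits p1,p2,p4,p8 = 0100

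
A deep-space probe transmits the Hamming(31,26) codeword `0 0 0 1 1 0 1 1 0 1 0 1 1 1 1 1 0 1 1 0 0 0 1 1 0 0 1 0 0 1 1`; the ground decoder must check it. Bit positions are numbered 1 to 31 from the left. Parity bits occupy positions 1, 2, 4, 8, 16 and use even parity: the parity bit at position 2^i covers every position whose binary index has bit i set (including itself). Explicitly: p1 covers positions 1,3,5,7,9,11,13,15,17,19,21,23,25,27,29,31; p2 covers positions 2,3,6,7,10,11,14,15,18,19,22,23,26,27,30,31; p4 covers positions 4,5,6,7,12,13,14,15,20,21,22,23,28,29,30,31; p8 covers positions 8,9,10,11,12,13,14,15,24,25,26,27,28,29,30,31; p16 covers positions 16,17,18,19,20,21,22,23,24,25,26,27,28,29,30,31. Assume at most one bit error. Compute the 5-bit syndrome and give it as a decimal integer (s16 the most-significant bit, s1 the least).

0

s1: b1⊕b3⊕b5⊕b7⊕b9⊕b11⊕b13⊕b15⊕b17⊕b19⊕b21⊕b23⊕b25⊕b27⊕b29⊕b31 = 0⊕0⊕1⊕1⊕0⊕0⊕1⊕1⊕0⊕1⊕0⊕1⊕0⊕1⊕0⊕1 = 0
s2: b2⊕b3⊕b6⊕b7⊕b10⊕b11⊕b14⊕b15⊕b18⊕b19⊕b22⊕b23⊕b26⊕b27⊕b30⊕b31 = 0⊕0⊕0⊕1⊕1⊕0⊕1⊕1⊕1⊕1⊕0⊕1⊕0⊕1⊕1⊕1 = 0
s4: b4⊕b5⊕b6⊕b7⊕b12⊕b13⊕b14⊕b15⊕b20⊕b21⊕b22⊕b23⊕b28⊕b29⊕b30⊕b31 = 1⊕1⊕0⊕1⊕1⊕1⊕1⊕1⊕0⊕0⊕0⊕1⊕0⊕0⊕1⊕1 = 0
s8: b8⊕b9⊕b10⊕b11⊕b12⊕b13⊕b14⊕b15⊕b24⊕b25⊕b26⊕b27⊕b28⊕b29⊕b30⊕b31 = 1⊕0⊕1⊕0⊕1⊕1⊕1⊕1⊕1⊕0⊕0⊕1⊕0⊕0⊕1⊕1 = 0
s16: b16⊕b17⊕b18⊕b19⊕b20⊕b21⊕b22⊕b23⊕b24⊕b25⊕b26⊕b27⊕b28⊕b29⊕b30⊕b31 = 1⊕0⊕1⊕1⊕0⊕0⊕0⊕1⊕1⊕0⊕0⊕1⊕0⊕0⊕1⊕1 = 0
Syndrome (s16...s1) = 00000 → position 0 (no error).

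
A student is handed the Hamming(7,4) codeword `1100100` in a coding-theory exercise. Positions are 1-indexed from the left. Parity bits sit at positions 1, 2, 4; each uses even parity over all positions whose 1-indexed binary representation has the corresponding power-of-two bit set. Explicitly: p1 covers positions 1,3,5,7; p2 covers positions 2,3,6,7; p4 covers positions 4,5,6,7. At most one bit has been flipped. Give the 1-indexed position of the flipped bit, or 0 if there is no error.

6

s1: b1⊕b3⊕b5⊕b7 = 1⊕0⊕1⊕0 = 0
s2: b2⊕b3⊕b6⊕b7 = 1⊕0⊕0⊕0 = 1
s4: b4⊕b5⊕b6⊕b7 = 0⊕1⊕0⊕0 = 1
Syndrome (s4...s1) = 110 → position 6.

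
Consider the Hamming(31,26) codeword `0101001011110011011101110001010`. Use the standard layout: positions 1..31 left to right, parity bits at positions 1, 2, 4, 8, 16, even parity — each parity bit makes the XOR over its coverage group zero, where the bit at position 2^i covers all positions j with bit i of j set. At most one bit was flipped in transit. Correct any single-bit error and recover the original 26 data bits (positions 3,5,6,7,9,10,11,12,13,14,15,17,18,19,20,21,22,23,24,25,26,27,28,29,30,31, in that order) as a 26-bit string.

00011111001011001110001010

s1: b1⊕b3⊕b5⊕b7⊕b9⊕b11⊕b13⊕b15⊕b17⊕b19⊕b21⊕b23⊕b25⊕b27⊕b29⊕b31 = 0⊕0⊕0⊕1⊕1⊕1⊕0⊕1⊕0⊕1⊕0⊕1⊕0⊕0⊕0⊕0 = 0
s2: b2⊕b3⊕b6⊕b7⊕b10⊕b11⊕b14⊕b15⊕b18⊕b19⊕b22⊕b23⊕b26⊕b27⊕b30⊕b31 = 1⊕0⊕0⊕1⊕1⊕1⊕0⊕1⊕1⊕1⊕1⊕1⊕0⊕0⊕1⊕0 = 0
s4: b4⊕b5⊕b6⊕b7⊕b12⊕b13⊕b14⊕b15⊕b20⊕b21⊕b22⊕b23⊕b28⊕b29⊕b30⊕b31 = 1⊕0⊕0⊕1⊕1⊕0⊕0⊕1⊕1⊕0⊕1⊕1⊕1⊕0⊕1⊕0 = 1
s8: b8⊕b9⊕b10⊕b11⊕b12⊕b13⊕b14⊕b15⊕b24⊕b25⊕b26⊕b27⊕b28⊕b29⊕b30⊕b31 = 0⊕1⊕1⊕1⊕1⊕0⊕0⊕1⊕1⊕0⊕0⊕0⊕1⊕0⊕1⊕0 = 0
s16: b16⊕b17⊕b18⊕b19⊕b20⊕b21⊕b22⊕b23⊕b24⊕b25⊕b26⊕b27⊕b28⊕b29⊕b30⊕b31 = 1⊕0⊕1⊕1⊕1⊕0⊕1⊕1⊕1⊕0⊕0⊕0⊕1⊕0⊕1⊕0 = 1
Syndrome (s16...s1) = 10100 → position 20.
Flip bit 20: corrected codeword = 0101001011110011011001110001010
Data bits at positions 3,5,6,7,9,10,11,12,13,14,15,17,18,19,20,21,22,23,24,25,26,27,28,29,30,31: 00011111001011001110001010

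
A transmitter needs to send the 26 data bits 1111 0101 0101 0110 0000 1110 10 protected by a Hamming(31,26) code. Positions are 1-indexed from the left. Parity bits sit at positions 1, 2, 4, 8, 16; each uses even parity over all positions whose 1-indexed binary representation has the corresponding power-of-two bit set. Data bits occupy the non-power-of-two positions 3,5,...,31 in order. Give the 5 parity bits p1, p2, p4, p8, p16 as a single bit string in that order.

01011

Place data bits at non-power-of-two positions: b3=1, b5=1, b6=1, b7=1, b9=0, b10=1, b11=0, b12=1, b13=0, b14=1, b15=0, b17=1, b18=0, b19=1, b20=1, b21=0, b22=0, b23=0, b24=0, b25=0, b26=1, b27=1, b28=1, b29=0, b30=1, b31=0.
p1 = XOR of data positions {3,5,7,9,11,13,15,17,19,21,23,25,27,29,31} = 1⊕1⊕1⊕0⊕0⊕0⊕0⊕1⊕1⊕0⊕0⊕0⊕1⊕0⊕0 = 0
p2 = XOR of data positions {3,6,7,10,11,14,15,18,19,22,23,26,27,30,31} = 1⊕1⊕1⊕1⊕0⊕1⊕0⊕0⊕1⊕0⊕0⊕1⊕1⊕1⊕0 = 1
p4 = XOR of data positions {5,6,7,12,13,14,15,20,21,22,23,28,29,30,31} = 1⊕1⊕1⊕1⊕0⊕1⊕0⊕1⊕0⊕0⊕0⊕1⊕0⊕1⊕0 = 0
p8 = XOR of data positions {9,10,11,12,13,14,15,24,25,26,27,28,29,30,31} = 0⊕1⊕0⊕1⊕0⊕1⊕0⊕0⊕0⊕1⊕1⊕1⊕0⊕1⊕0 = 1
p16 = XOR of data positions {17,18,19,20,21,22,23,24,25,26,27,28,29,30,31} = 1⊕0⊕1⊕1⊕0⊕0⊕0⊕0⊕0⊕1⊕1⊕1⊕0⊕1⊕0 = 1
Parity bits p1,p2,p4,p8,p16 = 01011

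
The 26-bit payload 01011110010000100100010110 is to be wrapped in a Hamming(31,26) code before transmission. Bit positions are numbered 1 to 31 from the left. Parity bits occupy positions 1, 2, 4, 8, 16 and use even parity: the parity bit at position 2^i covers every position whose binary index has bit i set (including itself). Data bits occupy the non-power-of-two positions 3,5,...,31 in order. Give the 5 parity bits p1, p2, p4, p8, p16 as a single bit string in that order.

11111

Place data bits at non-power-of-two positions: b3=0, b5=1, b6=0, b7=1, b9=1, b10=1, b11=1, b12=0, b13=0, b14=1, b15=0, b17=0, b18=0, b19=0, b20=1, b21=0, b22=0, b23=1, b24=0, b25=0, b26=0, b27=1, b28=0, b29=1, b30=1, b31=0.
p1 = XOR of data positions {3,5,7,9,11,13,15,17,19,21,23,25,27,29,31} = 0⊕1⊕1⊕1⊕1⊕0⊕0⊕0⊕0⊕0⊕1⊕0⊕1⊕1⊕0 = 1
p2 = XOR of data positions {3,6,7,10,11,14,15,18,19,22,23,26,27,30,31} = 0⊕0⊕1⊕1⊕1⊕1⊕0⊕0⊕0⊕0⊕1⊕0⊕1⊕1⊕0 = 1
p4 = XOR of data positions {5,6,7,12,13,14,15,20,21,22,23,28,29,30,31} = 1⊕0⊕1⊕0⊕0⊕1⊕0⊕1⊕0⊕0⊕1⊕0⊕1⊕1⊕0 = 1
p8 = XOR of data positions {9,10,11,12,13,14,15,24,25,26,27,28,29,30,31} = 1⊕1⊕1⊕0⊕0⊕1⊕0⊕0⊕0⊕0⊕1⊕0⊕1⊕1⊕0 = 1
p16 = XOR of data positions {17,18,19,20,21,22,23,24,25,26,27,28,29,30,31} = 0⊕0⊕0⊕1⊕0⊕0⊕1⊕0⊕0⊕0⊕1⊕0⊕1⊕1⊕0 = 1
Parity bits p1,p2,p4,p8,p16 = 11111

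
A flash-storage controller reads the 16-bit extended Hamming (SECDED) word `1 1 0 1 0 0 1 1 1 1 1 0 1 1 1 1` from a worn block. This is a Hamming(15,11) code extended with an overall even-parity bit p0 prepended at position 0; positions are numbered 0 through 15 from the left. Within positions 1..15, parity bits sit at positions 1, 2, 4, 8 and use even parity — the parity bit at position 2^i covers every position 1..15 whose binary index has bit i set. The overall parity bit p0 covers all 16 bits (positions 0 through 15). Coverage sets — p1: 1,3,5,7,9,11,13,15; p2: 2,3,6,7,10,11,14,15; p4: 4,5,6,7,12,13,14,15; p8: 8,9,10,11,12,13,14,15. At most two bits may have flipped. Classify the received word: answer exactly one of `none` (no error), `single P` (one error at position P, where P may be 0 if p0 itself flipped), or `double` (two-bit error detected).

double

s1: b1⊕b3⊕b5⊕b7⊕b9⊕b11⊕b13⊕b15 = 1⊕1⊕0⊕1⊕1⊕0⊕1⊕1 = 0
s2: b2⊕b3⊕b6⊕b7⊕b10⊕b11⊕b14⊕b15 = 0⊕1⊕1⊕1⊕1⊕0⊕1⊕1 = 0
s4: b4⊕b5⊕b6⊕b7⊕b12⊕b13⊕b14⊕b15 = 0⊕0⊕1⊕1⊕1⊕1⊕1⊕1 = 0
s8: b8⊕b9⊕b10⊕b11⊕b12⊕b13⊕b14⊕b15 = 1⊕1⊕1⊕0⊕1⊕1⊕1⊕1 = 1
Syndrome (s8...s1) = 1000 → position 8.
Overall parity (XOR of all 16 bits, including p0): 1⊕1⊕0⊕1⊕0⊕0⊕1⊕1⊕1⊕1⊕1⊕0⊕1⊕1⊕1⊕1 = 0
Overall=0, syndrome position=8 → double-bit error detected (uncorrectable).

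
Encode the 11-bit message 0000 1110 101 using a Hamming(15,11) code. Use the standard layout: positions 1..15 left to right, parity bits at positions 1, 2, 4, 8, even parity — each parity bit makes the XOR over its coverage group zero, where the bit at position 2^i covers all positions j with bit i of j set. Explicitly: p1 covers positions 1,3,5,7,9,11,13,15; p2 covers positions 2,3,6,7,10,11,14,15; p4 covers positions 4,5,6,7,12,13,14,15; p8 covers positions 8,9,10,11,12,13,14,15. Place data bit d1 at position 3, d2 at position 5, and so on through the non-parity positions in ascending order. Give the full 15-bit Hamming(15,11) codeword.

Place data bits at non-power-of-two positions: b3=0, b5=0, b6=0, b7=0, b9=1, b10=1, b11=1, b12=0, b13=1, b14=0, b15=1.
p1 = XOR of data positions {3,5,7,9,11,13,15} = 0⊕0⊕0⊕1⊕1⊕1⊕1 = 0
p2 = XOR of data positions {3,6,7,10,11,14,15} = 0⊕0⊕0⊕1⊕1⊕0⊕1 = 1
p4 = XOR of data positions {5,6,7,12,13,14,15} = 0⊕0⊕0⊕0⊕1⊕0⊕1 = 0
p8 = XOR of data positions {9,10,11,12,13,14,15} = 1⊕1⊕1⊕0⊕1⊕0⊕1 = 1
Codeword b1..b15 = 010000011110101

010000011110101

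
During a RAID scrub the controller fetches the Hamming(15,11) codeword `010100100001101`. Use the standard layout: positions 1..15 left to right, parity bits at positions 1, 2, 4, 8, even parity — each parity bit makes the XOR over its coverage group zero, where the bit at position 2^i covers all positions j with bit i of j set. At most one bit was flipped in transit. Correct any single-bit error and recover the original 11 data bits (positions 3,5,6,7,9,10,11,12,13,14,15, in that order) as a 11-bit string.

00010001100

s1: b1⊕b3⊕b5⊕b7⊕b9⊕b11⊕b13⊕b15 = 0⊕0⊕0⊕1⊕0⊕0⊕1⊕1 = 1
s2: b2⊕b3⊕b6⊕b7⊕b10⊕b11⊕b14⊕b15 = 1⊕0⊕0⊕1⊕0⊕0⊕0⊕1 = 1
s4: b4⊕b5⊕b6⊕b7⊕b12⊕b13⊕b14⊕b15 = 1⊕0⊕0⊕1⊕1⊕1⊕0⊕1 = 1
s8: b8⊕b9⊕b10⊕b11⊕b12⊕b13⊕b14⊕b15 = 0⊕0⊕0⊕0⊕1⊕1⊕0⊕1 = 1
Syndrome (s8...s1) = 1111 → position 15.
Flip bit 15: corrected codeword = 010100100001100
Data bits at positions 3,5,6,7,9,10,11,12,13,14,15: 00010001100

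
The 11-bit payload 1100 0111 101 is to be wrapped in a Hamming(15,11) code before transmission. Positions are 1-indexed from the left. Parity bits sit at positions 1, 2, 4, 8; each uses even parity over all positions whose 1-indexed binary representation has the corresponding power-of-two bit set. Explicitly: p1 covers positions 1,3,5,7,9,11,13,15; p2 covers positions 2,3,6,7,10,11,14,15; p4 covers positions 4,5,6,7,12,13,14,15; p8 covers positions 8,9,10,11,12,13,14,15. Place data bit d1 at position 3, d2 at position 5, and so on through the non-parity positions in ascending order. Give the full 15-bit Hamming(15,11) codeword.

101010010111101

Place data bits at non-power-of-two positions: b3=1, b5=1, b6=0, b7=0, b9=0, b10=1, b11=1, b12=1, b13=1, b14=0, b15=1.
p1 = XOR of data positions {3,5,7,9,11,13,15} = 1⊕1⊕0⊕0⊕1⊕1⊕1 = 1
p2 = XOR of data positions {3,6,7,10,11,14,15} = 1⊕0⊕0⊕1⊕1⊕0⊕1 = 0
p4 = XOR of data positions {5,6,7,12,13,14,15} = 1⊕0⊕0⊕1⊕1⊕0⊕1 = 0
p8 = XOR of data positions {9,10,11,12,13,14,15} = 0⊕1⊕1⊕1⊕1⊕0⊕1 = 1
Codeword b1..b15 = 101010010111101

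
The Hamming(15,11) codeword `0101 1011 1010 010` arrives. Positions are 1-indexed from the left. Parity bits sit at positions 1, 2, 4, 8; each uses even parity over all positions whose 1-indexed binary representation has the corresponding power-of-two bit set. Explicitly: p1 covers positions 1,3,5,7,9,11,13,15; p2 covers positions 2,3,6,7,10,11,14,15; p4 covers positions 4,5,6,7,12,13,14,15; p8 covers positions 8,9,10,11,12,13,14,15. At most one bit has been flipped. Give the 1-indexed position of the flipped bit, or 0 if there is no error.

0

s1: b1⊕b3⊕b5⊕b7⊕b9⊕b11⊕b13⊕b15 = 0⊕0⊕1⊕1⊕1⊕1⊕0⊕0 = 0
s2: b2⊕b3⊕b6⊕b7⊕b10⊕b11⊕b14⊕b15 = 1⊕0⊕0⊕1⊕0⊕1⊕1⊕0 = 0
s4: b4⊕b5⊕b6⊕b7⊕b12⊕b13⊕b14⊕b15 = 1⊕1⊕0⊕1⊕0⊕0⊕1⊕0 = 0
s8: b8⊕b9⊕b10⊕b11⊕b12⊕b13⊕b14⊕b15 = 1⊕1⊕0⊕1⊕0⊕0⊕1⊕0 = 0
Syndrome (s8...s1) = 0000 → position 0 (no error).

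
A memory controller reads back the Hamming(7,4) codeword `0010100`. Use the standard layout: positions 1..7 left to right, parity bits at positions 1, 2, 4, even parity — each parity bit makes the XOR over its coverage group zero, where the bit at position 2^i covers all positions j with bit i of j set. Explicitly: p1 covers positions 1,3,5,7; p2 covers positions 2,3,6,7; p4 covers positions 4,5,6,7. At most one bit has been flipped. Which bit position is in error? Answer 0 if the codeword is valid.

s1: b1⊕b3⊕b5⊕b7 = 0⊕1⊕1⊕0 = 0
s2: b2⊕b3⊕b6⊕b7 = 0⊕1⊕0⊕0 = 1
s4: b4⊕b5⊕b6⊕b7 = 0⊕1⊕0⊕0 = 1
Syndrome (s4...s1) = 110 → position 6.

6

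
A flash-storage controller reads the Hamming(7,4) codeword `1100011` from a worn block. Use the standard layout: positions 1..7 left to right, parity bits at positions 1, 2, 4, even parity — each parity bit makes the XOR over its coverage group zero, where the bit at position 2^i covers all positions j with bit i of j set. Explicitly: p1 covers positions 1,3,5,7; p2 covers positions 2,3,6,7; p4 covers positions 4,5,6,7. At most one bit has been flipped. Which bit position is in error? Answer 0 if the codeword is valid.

s1: b1⊕b3⊕b5⊕b7 = 1⊕0⊕0⊕1 = 0
s2: b2⊕b3⊕b6⊕b7 = 1⊕0⊕1⊕1 = 1
s4: b4⊕b5⊕b6⊕b7 = 0⊕0⊕1⊕1 = 0
Syndrome (s4...s1) = 010 → position 2.

2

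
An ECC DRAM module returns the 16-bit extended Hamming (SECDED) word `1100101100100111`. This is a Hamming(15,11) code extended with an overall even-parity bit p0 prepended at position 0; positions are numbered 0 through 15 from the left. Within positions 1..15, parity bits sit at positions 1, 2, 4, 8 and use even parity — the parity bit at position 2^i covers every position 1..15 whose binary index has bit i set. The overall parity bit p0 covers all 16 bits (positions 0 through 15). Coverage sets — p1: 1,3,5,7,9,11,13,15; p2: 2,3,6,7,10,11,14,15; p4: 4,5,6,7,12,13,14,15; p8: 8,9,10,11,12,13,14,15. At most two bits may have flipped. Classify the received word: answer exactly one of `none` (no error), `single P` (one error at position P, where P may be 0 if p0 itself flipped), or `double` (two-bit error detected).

s1: b1⊕b3⊕b5⊕b7⊕b9⊕b11⊕b13⊕b15 = 1⊕0⊕0⊕1⊕0⊕0⊕1⊕1 = 0
s2: b2⊕b3⊕b6⊕b7⊕b10⊕b11⊕b14⊕b15 = 0⊕0⊕1⊕1⊕1⊕0⊕1⊕1 = 1
s4: b4⊕b5⊕b6⊕b7⊕b12⊕b13⊕b14⊕b15 = 1⊕0⊕1⊕1⊕0⊕1⊕1⊕1 = 0
s8: b8⊕b9⊕b10⊕b11⊕b12⊕b13⊕b14⊕b15 = 0⊕0⊕1⊕0⊕0⊕1⊕1⊕1 = 0
Syndrome (s8...s1) = 0010 → position 2.
Overall parity (XOR of all 16 bits, including p0): 1⊕1⊕0⊕0⊕1⊕0⊕1⊕1⊕0⊕0⊕1⊕0⊕0⊕1⊕1⊕1 = 1
Overall=1, syndrome position=2 → single-bit error at position 2.

single 2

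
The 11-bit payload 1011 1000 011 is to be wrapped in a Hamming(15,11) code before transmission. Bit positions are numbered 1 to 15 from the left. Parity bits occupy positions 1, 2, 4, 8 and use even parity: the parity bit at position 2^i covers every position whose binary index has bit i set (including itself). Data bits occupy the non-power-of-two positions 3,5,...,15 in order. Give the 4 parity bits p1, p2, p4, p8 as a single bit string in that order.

Place data bits at non-power-of-two positions: b3=1, b5=0, b6=1, b7=1, b9=1, b10=0, b11=0, b12=0, b13=0, b14=1, b15=1.
p1 = XOR of data positions {3,5,7,9,11,13,15} = 1⊕0⊕1⊕1⊕0⊕0⊕1 = 0
p2 = XOR of data positions {3,6,7,10,11,14,15} = 1⊕1⊕1⊕0⊕0⊕1⊕1 = 1
p4 = XOR of data positions {5,6,7,12,13,14,15} = 0⊕1⊕1⊕0⊕0⊕1⊕1 = 0
p8 = XOR of data positions {9,10,11,12,13,14,15} = 1⊕0⊕0⊕0⊕0⊕1⊕1 = 1
Parity bits p1,p2,p4,p8 = 0101

0101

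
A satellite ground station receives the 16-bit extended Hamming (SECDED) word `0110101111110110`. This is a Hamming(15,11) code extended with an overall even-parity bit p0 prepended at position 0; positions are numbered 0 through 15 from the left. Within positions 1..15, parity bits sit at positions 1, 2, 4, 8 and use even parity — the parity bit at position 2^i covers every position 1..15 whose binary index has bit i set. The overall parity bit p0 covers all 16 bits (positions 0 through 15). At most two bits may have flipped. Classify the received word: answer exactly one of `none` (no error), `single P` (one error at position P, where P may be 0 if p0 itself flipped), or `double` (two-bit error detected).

s1: b1⊕b3⊕b5⊕b7⊕b9⊕b11⊕b13⊕b15 = 1⊕0⊕0⊕1⊕1⊕1⊕1⊕0 = 1
s2: b2⊕b3⊕b6⊕b7⊕b10⊕b11⊕b14⊕b15 = 1⊕0⊕1⊕1⊕1⊕1⊕1⊕0 = 0
s4: b4⊕b5⊕b6⊕b7⊕b12⊕b13⊕b14⊕b15 = 1⊕0⊕1⊕1⊕0⊕1⊕1⊕0 = 1
s8: b8⊕b9⊕b10⊕b11⊕b12⊕b13⊕b14⊕b15 = 1⊕1⊕1⊕1⊕0⊕1⊕1⊕0 = 0
Syndrome (s8...s1) = 0101 → position 5.
Overall parity (XOR of all 16 bits, including p0): 0⊕1⊕1⊕0⊕1⊕0⊕1⊕1⊕1⊕1⊕1⊕1⊕0⊕1⊕1⊕0 = 1
Overall=1, syndrome position=5 → single-bit error at position 5.

single 5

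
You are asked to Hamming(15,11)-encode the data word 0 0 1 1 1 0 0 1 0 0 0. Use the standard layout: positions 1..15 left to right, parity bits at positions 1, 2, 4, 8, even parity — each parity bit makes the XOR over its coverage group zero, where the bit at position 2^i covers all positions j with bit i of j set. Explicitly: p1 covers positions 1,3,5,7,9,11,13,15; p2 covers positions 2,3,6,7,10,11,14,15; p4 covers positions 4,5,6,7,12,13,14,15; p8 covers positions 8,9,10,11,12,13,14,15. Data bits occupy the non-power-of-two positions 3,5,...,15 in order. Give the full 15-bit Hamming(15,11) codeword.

Place data bits at non-power-of-two positions: b3=0, b5=0, b6=1, b7=1, b9=1, b10=0, b11=0, b12=1, b13=0, b14=0, b15=0.
p1 = XOR of data positions {3,5,7,9,11,13,15} = 0⊕0⊕1⊕1⊕0⊕0⊕0 = 0
p2 = XOR of data positions {3,6,7,10,11,14,15} = 0⊕1⊕1⊕0⊕0⊕0⊕0 = 0
p4 = XOR of data positions {5,6,7,12,13,14,15} = 0⊕1⊕1⊕1⊕0⊕0⊕0 = 1
p8 = XOR of data positions {9,10,11,12,13,14,15} = 1⊕0⊕0⊕1⊕0⊕0⊕0 = 0
Codeword b1..b15 = 000101101001000

000101101001000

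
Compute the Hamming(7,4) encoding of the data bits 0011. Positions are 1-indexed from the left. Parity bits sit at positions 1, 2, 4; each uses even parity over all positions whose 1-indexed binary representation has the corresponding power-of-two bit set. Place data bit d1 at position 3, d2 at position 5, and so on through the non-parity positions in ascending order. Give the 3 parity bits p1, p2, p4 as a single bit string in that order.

100

Place data bits at non-power-of-two positions: b3=0, b5=0, b6=1, b7=1.
p1 = XOR of data positions {3,5,7} = 0⊕0⊕1 = 1
p2 = XOR of data positions {3,6,7} = 0⊕1⊕1 = 0
p4 = XOR of data positions {5,6,7} = 0⊕1⊕1 = 0
Parity bits p1,p2,p4 = 100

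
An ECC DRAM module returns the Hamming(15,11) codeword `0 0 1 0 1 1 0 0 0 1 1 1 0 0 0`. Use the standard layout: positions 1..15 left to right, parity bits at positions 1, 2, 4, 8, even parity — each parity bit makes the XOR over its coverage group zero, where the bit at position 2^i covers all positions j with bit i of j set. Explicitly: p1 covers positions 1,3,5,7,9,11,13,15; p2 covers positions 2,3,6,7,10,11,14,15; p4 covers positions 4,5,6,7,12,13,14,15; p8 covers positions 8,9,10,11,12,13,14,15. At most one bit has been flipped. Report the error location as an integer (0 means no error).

13

s1: b1⊕b3⊕b5⊕b7⊕b9⊕b11⊕b13⊕b15 = 0⊕1⊕1⊕0⊕0⊕1⊕0⊕0 = 1
s2: b2⊕b3⊕b6⊕b7⊕b10⊕b11⊕b14⊕b15 = 0⊕1⊕1⊕0⊕1⊕1⊕0⊕0 = 0
s4: b4⊕b5⊕b6⊕b7⊕b12⊕b13⊕b14⊕b15 = 0⊕1⊕1⊕0⊕1⊕0⊕0⊕0 = 1
s8: b8⊕b9⊕b10⊕b11⊕b12⊕b13⊕b14⊕b15 = 0⊕0⊕1⊕1⊕1⊕0⊕0⊕0 = 1
Syndrome (s8...s1) = 1101 → position 13.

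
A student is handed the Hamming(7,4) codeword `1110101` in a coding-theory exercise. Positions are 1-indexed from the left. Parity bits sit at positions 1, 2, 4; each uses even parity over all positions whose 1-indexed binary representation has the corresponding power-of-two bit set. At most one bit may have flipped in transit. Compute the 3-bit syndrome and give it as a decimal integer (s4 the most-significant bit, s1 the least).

s1: b1⊕b3⊕b5⊕b7 = 1⊕1⊕1⊕1 = 0
s2: b2⊕b3⊕b6⊕b7 = 1⊕1⊕0⊕1 = 1
s4: b4⊕b5⊕b6⊕b7 = 0⊕1⊕0⊕1 = 0
Syndrome (s4...s1) = 010 → position 2.

2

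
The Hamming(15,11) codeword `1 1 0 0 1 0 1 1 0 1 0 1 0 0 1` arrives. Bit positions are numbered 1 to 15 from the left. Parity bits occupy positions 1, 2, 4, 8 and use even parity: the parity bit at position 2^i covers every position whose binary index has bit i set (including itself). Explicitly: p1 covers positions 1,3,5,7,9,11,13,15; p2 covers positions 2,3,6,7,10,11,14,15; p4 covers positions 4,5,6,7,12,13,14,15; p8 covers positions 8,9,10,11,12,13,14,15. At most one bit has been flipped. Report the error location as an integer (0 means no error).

0

s1: b1⊕b3⊕b5⊕b7⊕b9⊕b11⊕b13⊕b15 = 1⊕0⊕1⊕1⊕0⊕0⊕0⊕1 = 0
s2: b2⊕b3⊕b6⊕b7⊕b10⊕b11⊕b14⊕b15 = 1⊕0⊕0⊕1⊕1⊕0⊕0⊕1 = 0
s4: b4⊕b5⊕b6⊕b7⊕b12⊕b13⊕b14⊕b15 = 0⊕1⊕0⊕1⊕1⊕0⊕0⊕1 = 0
s8: b8⊕b9⊕b10⊕b11⊕b12⊕b13⊕b14⊕b15 = 1⊕0⊕1⊕0⊕1⊕0⊕0⊕1 = 0
Syndrome (s8...s1) = 0000 → position 0 (no error).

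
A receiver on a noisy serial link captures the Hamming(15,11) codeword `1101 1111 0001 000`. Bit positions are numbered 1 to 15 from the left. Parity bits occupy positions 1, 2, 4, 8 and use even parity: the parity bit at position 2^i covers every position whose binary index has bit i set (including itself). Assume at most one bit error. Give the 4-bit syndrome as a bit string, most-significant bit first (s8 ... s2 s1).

s1: b1⊕b3⊕b5⊕b7⊕b9⊕b11⊕b13⊕b15 = 1⊕0⊕1⊕1⊕0⊕0⊕0⊕0 = 1
s2: b2⊕b3⊕b6⊕b7⊕b10⊕b11⊕b14⊕b15 = 1⊕0⊕1⊕1⊕0⊕0⊕0⊕0 = 1
s4: b4⊕b5⊕b6⊕b7⊕b12⊕b13⊕b14⊕b15 = 1⊕1⊕1⊕1⊕1⊕0⊕0⊕0 = 1
s8: b8⊕b9⊕b10⊕b11⊕b12⊕b13⊕b14⊕b15 = 1⊕0⊕0⊕0⊕1⊕0⊕0⊕0 = 0
Syndrome (s8...s1) = 0111 → position 7.

0111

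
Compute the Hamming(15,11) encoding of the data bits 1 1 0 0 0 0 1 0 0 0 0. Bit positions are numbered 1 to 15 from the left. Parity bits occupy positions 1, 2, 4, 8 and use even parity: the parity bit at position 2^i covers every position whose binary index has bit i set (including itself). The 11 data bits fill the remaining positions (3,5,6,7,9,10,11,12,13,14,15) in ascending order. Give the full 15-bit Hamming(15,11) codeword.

101110010010000

Place data bits at non-power-of-two positions: b3=1, b5=1, b6=0, b7=0, b9=0, b10=0, b11=1, b12=0, b13=0, b14=0, b15=0.
p1 = XOR of data positions {3,5,7,9,11,13,15} = 1⊕1⊕0⊕0⊕1⊕0⊕0 = 1
p2 = XOR of data positions {3,6,7,10,11,14,15} = 1⊕0⊕0⊕0⊕1⊕0⊕0 = 0
p4 = XOR of data positions {5,6,7,12,13,14,15} = 1⊕0⊕0⊕0⊕0⊕0⊕0 = 1
p8 = XOR of data positions {9,10,11,12,13,14,15} = 0⊕0⊕1⊕0⊕0⊕0⊕0 = 1
Codeword b1..b15 = 101110010010000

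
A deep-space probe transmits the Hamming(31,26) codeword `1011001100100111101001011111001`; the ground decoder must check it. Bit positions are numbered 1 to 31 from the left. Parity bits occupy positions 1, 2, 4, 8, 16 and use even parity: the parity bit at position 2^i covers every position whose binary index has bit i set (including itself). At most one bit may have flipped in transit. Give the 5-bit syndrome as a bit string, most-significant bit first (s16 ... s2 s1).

00100

s1: b1⊕b3⊕b5⊕b7⊕b9⊕b11⊕b13⊕b15⊕b17⊕b19⊕b21⊕b23⊕b25⊕b27⊕b29⊕b31 = 1⊕1⊕0⊕1⊕0⊕1⊕0⊕1⊕1⊕1⊕0⊕0⊕1⊕1⊕0⊕1 = 0
s2: b2⊕b3⊕b6⊕b7⊕b10⊕b11⊕b14⊕b15⊕b18⊕b19⊕b22⊕b23⊕b26⊕b27⊕b30⊕b31 = 0⊕1⊕0⊕1⊕0⊕1⊕1⊕1⊕0⊕1⊕1⊕0⊕1⊕1⊕0⊕1 = 0
s4: b4⊕b5⊕b6⊕b7⊕b12⊕b13⊕b14⊕b15⊕b20⊕b21⊕b22⊕b23⊕b28⊕b29⊕b30⊕b31 = 1⊕0⊕0⊕1⊕0⊕0⊕1⊕1⊕0⊕0⊕1⊕0⊕1⊕0⊕0⊕1 = 1
s8: b8⊕b9⊕b10⊕b11⊕b12⊕b13⊕b14⊕b15⊕b24⊕b25⊕b26⊕b27⊕b28⊕b29⊕b30⊕b31 = 1⊕0⊕0⊕1⊕0⊕0⊕1⊕1⊕1⊕1⊕1⊕1⊕1⊕0⊕0⊕1 = 0
s16: b16⊕b17⊕b18⊕b19⊕b20⊕b21⊕b22⊕b23⊕b24⊕b25⊕b26⊕b27⊕b28⊕b29⊕b30⊕b31 = 1⊕1⊕0⊕1⊕0⊕0⊕1⊕0⊕1⊕1⊕1⊕1⊕1⊕0⊕0⊕1 = 0
Syndrome (s16...s1) = 00100 → position 4.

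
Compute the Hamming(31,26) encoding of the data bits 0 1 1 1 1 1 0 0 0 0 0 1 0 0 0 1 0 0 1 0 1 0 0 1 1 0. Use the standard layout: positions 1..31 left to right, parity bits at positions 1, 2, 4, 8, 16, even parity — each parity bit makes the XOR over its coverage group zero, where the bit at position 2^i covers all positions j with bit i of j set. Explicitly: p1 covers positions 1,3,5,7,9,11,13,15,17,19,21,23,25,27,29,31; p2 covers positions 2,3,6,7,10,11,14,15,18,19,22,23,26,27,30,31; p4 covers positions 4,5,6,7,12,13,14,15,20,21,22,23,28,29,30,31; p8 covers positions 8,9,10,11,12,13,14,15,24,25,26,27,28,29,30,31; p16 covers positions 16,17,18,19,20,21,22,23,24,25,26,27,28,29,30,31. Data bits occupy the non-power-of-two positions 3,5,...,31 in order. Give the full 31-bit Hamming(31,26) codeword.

Place data bits at non-power-of-two positions: b3=0, b5=1, b6=1, b7=1, b9=1, b10=1, b11=0, b12=0, b13=0, b14=0, b15=0, b17=1, b18=0, b19=0, b20=0, b21=1, b22=0, b23=0, b24=1, b25=0, b26=1, b27=0, b28=0, b29=1, b30=1, b31=0.
p1 = XOR of data positions {3,5,7,9,11,13,15,17,19,21,23,25,27,29,31} = 0⊕1⊕1⊕1⊕0⊕0⊕0⊕1⊕0⊕1⊕0⊕0⊕0⊕1⊕0 = 0
p2 = XOR of data positions {3,6,7,10,11,14,15,18,19,22,23,26,27,30,31} = 0⊕1⊕1⊕1⊕0⊕0⊕0⊕0⊕0⊕0⊕0⊕1⊕0⊕1⊕0 = 1
p4 = XOR of data positions {5,6,7,12,13,14,15,20,21,22,23,28,29,30,31} = 1⊕1⊕1⊕0⊕0⊕0⊕0⊕0⊕1⊕0⊕0⊕0⊕1⊕1⊕0 = 0
p8 = XOR of data positions {9,10,11,12,13,14,15,24,25,26,27,28,29,30,31} = 1⊕1⊕0⊕0⊕0⊕0⊕0⊕1⊕0⊕1⊕0⊕0⊕1⊕1⊕0 = 0
p16 = XOR of data positions {17,18,19,20,21,22,23,24,25,26,27,28,29,30,31} = 1⊕0⊕0⊕0⊕1⊕0⊕0⊕1⊕0⊕1⊕0⊕0⊕1⊕1⊕0 = 0
Codeword b1..b31 = 0100111011000000100010010100110

0100111011000000100010010100110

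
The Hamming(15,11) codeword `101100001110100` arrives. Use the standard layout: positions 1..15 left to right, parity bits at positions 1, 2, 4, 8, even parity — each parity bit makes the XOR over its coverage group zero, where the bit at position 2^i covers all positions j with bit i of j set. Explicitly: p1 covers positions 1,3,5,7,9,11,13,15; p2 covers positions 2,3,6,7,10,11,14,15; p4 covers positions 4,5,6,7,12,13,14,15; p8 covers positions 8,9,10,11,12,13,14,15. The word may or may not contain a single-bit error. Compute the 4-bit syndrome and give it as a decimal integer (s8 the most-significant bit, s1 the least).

3

s1: b1⊕b3⊕b5⊕b7⊕b9⊕b11⊕b13⊕b15 = 1⊕1⊕0⊕0⊕1⊕1⊕1⊕0 = 1
s2: b2⊕b3⊕b6⊕b7⊕b10⊕b11⊕b14⊕b15 = 0⊕1⊕0⊕0⊕1⊕1⊕0⊕0 = 1
s4: b4⊕b5⊕b6⊕b7⊕b12⊕b13⊕b14⊕b15 = 1⊕0⊕0⊕0⊕0⊕1⊕0⊕0 = 0
s8: b8⊕b9⊕b10⊕b11⊕b12⊕b13⊕b14⊕b15 = 0⊕1⊕1⊕1⊕0⊕1⊕0⊕0 = 0
Syndrome (s8...s1) = 0011 → position 3.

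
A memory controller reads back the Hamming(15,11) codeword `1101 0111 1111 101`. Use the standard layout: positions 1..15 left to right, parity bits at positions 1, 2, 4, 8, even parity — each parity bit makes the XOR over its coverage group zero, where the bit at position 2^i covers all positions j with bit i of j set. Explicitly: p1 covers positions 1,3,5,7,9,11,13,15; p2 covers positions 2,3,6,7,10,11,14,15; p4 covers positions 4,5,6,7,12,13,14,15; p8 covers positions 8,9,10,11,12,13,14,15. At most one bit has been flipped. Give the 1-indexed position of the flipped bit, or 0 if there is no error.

s1: b1⊕b3⊕b5⊕b7⊕b9⊕b11⊕b13⊕b15 = 1⊕0⊕0⊕1⊕1⊕1⊕1⊕1 = 0
s2: b2⊕b3⊕b6⊕b7⊕b10⊕b11⊕b14⊕b15 = 1⊕0⊕1⊕1⊕1⊕1⊕0⊕1 = 0
s4: b4⊕b5⊕b6⊕b7⊕b12⊕b13⊕b14⊕b15 = 1⊕0⊕1⊕1⊕1⊕1⊕0⊕1 = 0
s8: b8⊕b9⊕b10⊕b11⊕b12⊕b13⊕b14⊕b15 = 1⊕1⊕1⊕1⊕1⊕1⊕0⊕1 = 1
Syndrome (s8...s1) = 1000 → position 8.

8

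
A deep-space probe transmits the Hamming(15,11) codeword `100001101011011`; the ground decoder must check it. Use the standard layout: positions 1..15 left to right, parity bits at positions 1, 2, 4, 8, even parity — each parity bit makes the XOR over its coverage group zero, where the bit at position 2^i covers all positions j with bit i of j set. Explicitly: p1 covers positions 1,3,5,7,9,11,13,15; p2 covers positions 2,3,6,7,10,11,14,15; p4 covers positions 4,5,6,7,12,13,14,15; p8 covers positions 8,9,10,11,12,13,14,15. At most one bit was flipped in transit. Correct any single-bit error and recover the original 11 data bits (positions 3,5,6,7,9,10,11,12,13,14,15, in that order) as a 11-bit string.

00111011010

s1: b1⊕b3⊕b5⊕b7⊕b9⊕b11⊕b13⊕b15 = 1⊕0⊕0⊕1⊕1⊕1⊕0⊕1 = 1
s2: b2⊕b3⊕b6⊕b7⊕b10⊕b11⊕b14⊕b15 = 0⊕0⊕1⊕1⊕0⊕1⊕1⊕1 = 1
s4: b4⊕b5⊕b6⊕b7⊕b12⊕b13⊕b14⊕b15 = 0⊕0⊕1⊕1⊕1⊕0⊕1⊕1 = 1
s8: b8⊕b9⊕b10⊕b11⊕b12⊕b13⊕b14⊕b15 = 0⊕1⊕0⊕1⊕1⊕0⊕1⊕1 = 1
Syndrome (s8...s1) = 1111 → position 15.
Flip bit 15: corrected codeword = 100001101011010
Data bits at positions 3,5,6,7,9,10,11,12,13,14,15: 00111011010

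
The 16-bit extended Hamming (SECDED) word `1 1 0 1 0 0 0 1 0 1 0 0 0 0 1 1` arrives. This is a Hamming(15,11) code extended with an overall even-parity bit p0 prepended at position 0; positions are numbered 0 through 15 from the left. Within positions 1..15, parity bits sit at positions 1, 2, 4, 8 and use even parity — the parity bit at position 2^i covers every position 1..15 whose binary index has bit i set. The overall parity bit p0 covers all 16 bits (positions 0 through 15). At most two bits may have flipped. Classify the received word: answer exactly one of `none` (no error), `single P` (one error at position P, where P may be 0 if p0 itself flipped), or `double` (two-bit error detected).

single 13

s1: b1⊕b3⊕b5⊕b7⊕b9⊕b11⊕b13⊕b15 = 1⊕1⊕0⊕1⊕1⊕0⊕0⊕1 = 1
s2: b2⊕b3⊕b6⊕b7⊕b10⊕b11⊕b14⊕b15 = 0⊕1⊕0⊕1⊕0⊕0⊕1⊕1 = 0
s4: b4⊕b5⊕b6⊕b7⊕b12⊕b13⊕b14⊕b15 = 0⊕0⊕0⊕1⊕0⊕0⊕1⊕1 = 1
s8: b8⊕b9⊕b10⊕b11⊕b12⊕b13⊕b14⊕b15 = 0⊕1⊕0⊕0⊕0⊕0⊕1⊕1 = 1
Syndrome (s8...s1) = 1101 → position 13.
Overall parity (XOR of all 16 bits, including p0): 1⊕1⊕0⊕1⊕0⊕0⊕0⊕1⊕0⊕1⊕0⊕0⊕0⊕0⊕1⊕1 = 1
Overall=1, syndrome position=13 → single-bit error at position 13.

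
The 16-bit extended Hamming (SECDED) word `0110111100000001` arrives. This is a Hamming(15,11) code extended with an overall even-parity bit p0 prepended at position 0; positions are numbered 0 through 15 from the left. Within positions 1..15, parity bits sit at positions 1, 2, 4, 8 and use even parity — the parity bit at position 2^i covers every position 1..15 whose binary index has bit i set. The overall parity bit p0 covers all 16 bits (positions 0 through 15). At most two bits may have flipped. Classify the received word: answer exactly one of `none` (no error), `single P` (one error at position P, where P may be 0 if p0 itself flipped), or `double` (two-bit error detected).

single 12

s1: b1⊕b3⊕b5⊕b7⊕b9⊕b11⊕b13⊕b15 = 1⊕0⊕1⊕1⊕0⊕0⊕0⊕1 = 0
s2: b2⊕b3⊕b6⊕b7⊕b10⊕b11⊕b14⊕b15 = 1⊕0⊕1⊕1⊕0⊕0⊕0⊕1 = 0
s4: b4⊕b5⊕b6⊕b7⊕b12⊕b13⊕b14⊕b15 = 1⊕1⊕1⊕1⊕0⊕0⊕0⊕1 = 1
s8: b8⊕b9⊕b10⊕b11⊕b12⊕b13⊕b14⊕b15 = 0⊕0⊕0⊕0⊕0⊕0⊕0⊕1 = 1
Syndrome (s8...s1) = 1100 → position 12.
Overall parity (XOR of all 16 bits, including p0): 0⊕1⊕1⊕0⊕1⊕1⊕1⊕1⊕0⊕0⊕0⊕0⊕0⊕0⊕0⊕1 = 1
Overall=1, syndrome position=12 → single-bit error at position 12.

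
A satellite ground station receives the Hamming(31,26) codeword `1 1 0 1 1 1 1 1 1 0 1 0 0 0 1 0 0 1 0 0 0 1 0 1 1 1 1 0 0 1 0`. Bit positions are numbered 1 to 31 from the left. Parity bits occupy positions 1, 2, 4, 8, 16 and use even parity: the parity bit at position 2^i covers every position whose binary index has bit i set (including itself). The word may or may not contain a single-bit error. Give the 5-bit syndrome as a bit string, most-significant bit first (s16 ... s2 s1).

s1: b1⊕b3⊕b5⊕b7⊕b9⊕b11⊕b13⊕b15⊕b17⊕b19⊕b21⊕b23⊕b25⊕b27⊕b29⊕b31 = 1⊕0⊕1⊕1⊕1⊕1⊕0⊕1⊕0⊕0⊕0⊕0⊕1⊕1⊕0⊕0 = 0
s2: b2⊕b3⊕b6⊕b7⊕b10⊕b11⊕b14⊕b15⊕b18⊕b19⊕b22⊕b23⊕b26⊕b27⊕b30⊕b31 = 1⊕0⊕1⊕1⊕0⊕1⊕0⊕1⊕1⊕0⊕1⊕0⊕1⊕1⊕1⊕0 = 0
s4: b4⊕b5⊕b6⊕b7⊕b12⊕b13⊕b14⊕b15⊕b20⊕b21⊕b22⊕b23⊕b28⊕b29⊕b30⊕b31 = 1⊕1⊕1⊕1⊕0⊕0⊕0⊕1⊕0⊕0⊕1⊕0⊕0⊕0⊕1⊕0 = 1
s8: b8⊕b9⊕b10⊕b11⊕b12⊕b13⊕b14⊕b15⊕b24⊕b25⊕b26⊕b27⊕b28⊕b29⊕b30⊕b31 = 1⊕1⊕0⊕1⊕0⊕0⊕0⊕1⊕1⊕1⊕1⊕1⊕0⊕0⊕1⊕0 = 1
s16: b16⊕b17⊕b18⊕b19⊕b20⊕b21⊕b22⊕b23⊕b24⊕b25⊕b26⊕b27⊕b28⊕b29⊕b30⊕b31 = 0⊕0⊕1⊕0⊕0⊕0⊕1⊕0⊕1⊕1⊕1⊕1⊕0⊕0⊕1⊕0 = 1
Syndrome (s16...s1) = 11100 → position 28.

11100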